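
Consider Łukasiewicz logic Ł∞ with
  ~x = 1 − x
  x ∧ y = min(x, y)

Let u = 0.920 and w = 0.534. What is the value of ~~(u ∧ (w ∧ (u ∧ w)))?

0.534

u ∧ w = min(0.920, 0.534) = 0.534
w ∧ (u ∧ w) = min(0.534, 0.534) = 0.534
u ∧ (w ∧ (u ∧ w)) = min(0.920, 0.534) = 0.534
~(u ∧ (w ∧ (u ∧ w))) = 1 − 0.534 = 0.466
~~(u ∧ (w ∧ (u ∧ w))) = 1 − 0.466 = 0.534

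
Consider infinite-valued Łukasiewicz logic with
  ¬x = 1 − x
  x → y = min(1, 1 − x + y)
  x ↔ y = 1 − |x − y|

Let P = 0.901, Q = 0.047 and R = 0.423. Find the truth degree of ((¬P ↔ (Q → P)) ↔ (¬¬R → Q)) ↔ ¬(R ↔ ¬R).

0.679

¬P = 1 − 0.901 = 0.099
Q → P = min(1, 1 − 0.047 + 0.901) = min(1, 1.854) = 1.000
¬P ↔ (Q → P) = 1 − |0.099 − 1.000| = 1 − 0.901 = 0.099
¬R = 1 − 0.423 = 0.577
¬¬R = 1 − 0.577 = 0.423
¬¬R → Q = min(1, 1 − 0.423 + 0.047) = min(1, 0.624) = 0.624
(¬P ↔ (Q → P)) ↔ (¬¬R → Q) = 1 − |0.099 − 0.624| = 1 − 0.525 = 0.475
R ↔ ¬R = 1 − |0.423 − 0.577| = 1 − 0.154 = 0.846
¬(R ↔ ¬R) = 1 − 0.846 = 0.154
((¬P ↔ (Q → P)) ↔ (¬¬R → Q)) ↔ ¬(R ↔ ¬R) = 1 − |0.475 − 0.154| = 1 − 0.321 = 0.679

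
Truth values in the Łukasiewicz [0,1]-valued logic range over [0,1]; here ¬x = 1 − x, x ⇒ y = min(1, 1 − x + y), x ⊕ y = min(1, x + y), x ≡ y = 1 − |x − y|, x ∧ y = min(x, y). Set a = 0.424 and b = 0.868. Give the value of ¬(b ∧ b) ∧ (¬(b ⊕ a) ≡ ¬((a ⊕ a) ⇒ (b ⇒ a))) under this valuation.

b ∧ b = min(0.868, 0.868) = 0.868
¬(b ∧ b) = 1 − 0.868 = 0.132
b ⊕ a = min(1, 0.868 + 0.424) = min(1, 1.292) = 1.000
¬(b ⊕ a) = 1 − 1.000 = 0.000
a ⊕ a = min(1, 0.424 + 0.424) = min(1, 0.848) = 0.848
b ⇒ a = min(1, 1 − 0.868 + 0.424) = min(1, 0.556) = 0.556
(a ⊕ a) ⇒ (b ⇒ a) = min(1, 1 − 0.848 + 0.556) = min(1, 0.708) = 0.708
¬((a ⊕ a) ⇒ (b ⇒ a)) = 1 − 0.708 = 0.292
¬(b ⊕ a) ≡ ¬((a ⊕ a) ⇒ (b ⇒ a)) = 1 − |0.000 − 0.292| = 1 − 0.292 = 0.708
¬(b ∧ b) ∧ (¬(b ⊕ a) ≡ ¬((a ⊕ a) ⇒ (b ⇒ a))) = min(0.132, 0.708) = 0.132

0.132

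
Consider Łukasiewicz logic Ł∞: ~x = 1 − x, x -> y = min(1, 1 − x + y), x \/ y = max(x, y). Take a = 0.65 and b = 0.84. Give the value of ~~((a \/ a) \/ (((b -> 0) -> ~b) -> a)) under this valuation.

0.65

a \/ a = max(0.65, 0.65) = 0.65
b -> 0 = min(1, 1 − 0.84 + 0.00) = min(1, 0.16) = 0.16
~b = 1 − 0.84 = 0.16
(b -> 0) -> ~b = min(1, 1 − 0.16 + 0.16) = min(1, 1.00) = 1.00
((b -> 0) -> ~b) -> a = min(1, 1 − 1.00 + 0.65) = min(1, 0.65) = 0.65
(a \/ a) \/ (((b -> 0) -> ~b) -> a) = max(0.65, 0.65) = 0.65
~((a \/ a) \/ (((b -> 0) -> ~b) -> a)) = 1 − 0.65 = 0.35
~~((a \/ a) \/ (((b -> 0) -> ~b) -> a)) = 1 − 0.35 = 0.65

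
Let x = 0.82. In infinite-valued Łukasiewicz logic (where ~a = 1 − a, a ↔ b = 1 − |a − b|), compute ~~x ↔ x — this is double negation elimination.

~x = 1 − 0.82 = 0.18
~~x = 1 − 0.18 = 0.82
~~x ↔ x = 1 − |0.82 − 0.82| = 1 − 0.00 = 1.00
(As expected: always 1 in Ł∞ since negation is involutive.)

1.00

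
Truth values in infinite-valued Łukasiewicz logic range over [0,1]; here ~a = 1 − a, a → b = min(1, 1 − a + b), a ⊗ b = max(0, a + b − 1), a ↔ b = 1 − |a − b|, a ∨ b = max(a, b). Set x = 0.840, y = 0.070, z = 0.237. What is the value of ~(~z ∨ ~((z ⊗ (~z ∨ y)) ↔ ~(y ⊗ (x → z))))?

0.000

~z = 1 − 0.237 = 0.763
~z ∨ y = max(0.763, 0.070) = 0.763
z ⊗ (~z ∨ y) = max(0, 0.237 + 0.763 − 1) = max(0, 0.000) = 0.000
x → z = min(1, 1 − 0.840 + 0.237) = min(1, 0.397) = 0.397
y ⊗ (x → z) = max(0, 0.070 + 0.397 − 1) = max(0, -0.533) = 0.000
~(y ⊗ (x → z)) = 1 − 0.000 = 1.000
(z ⊗ (~z ∨ y)) ↔ ~(y ⊗ (x → z)) = 1 − |0.000 − 1.000| = 1 − 1.000 = 0.000
~((z ⊗ (~z ∨ y)) ↔ ~(y ⊗ (x → z))) = 1 − 0.000 = 1.000
~z ∨ ~((z ⊗ (~z ∨ y)) ↔ ~(y ⊗ (x → z))) = max(0.763, 1.000) = 1.000
~(~z ∨ ~((z ⊗ (~z ∨ y)) ↔ ~(y ⊗ (x → z)))) = 1 − 1.000 = 0.000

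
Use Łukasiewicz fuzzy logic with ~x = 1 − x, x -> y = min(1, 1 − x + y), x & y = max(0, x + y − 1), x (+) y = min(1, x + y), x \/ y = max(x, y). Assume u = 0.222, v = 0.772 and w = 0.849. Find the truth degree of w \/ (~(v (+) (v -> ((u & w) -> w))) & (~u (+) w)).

u & w = max(0, 0.222 + 0.849 − 1) = max(0, 0.071) = 0.071
(u & w) -> w = min(1, 1 − 0.071 + 0.849) = min(1, 1.778) = 1.000
v -> ((u & w) -> w) = min(1, 1 − 0.772 + 1.000) = min(1, 1.228) = 1.000
v (+) (v -> ((u & w) -> w)) = min(1, 0.772 + 1.000) = min(1, 1.772) = 1.000
~(v (+) (v -> ((u & w) -> w))) = 1 − 1.000 = 0.000
~u = 1 − 0.222 = 0.778
~u (+) w = min(1, 0.778 + 0.849) = min(1, 1.627) = 1.000
~(v (+) (v -> ((u & w) -> w))) & (~u (+) w) = max(0, 0.000 + 1.000 − 1) = max(0, 0.000) = 0.000
w \/ (~(v (+) (v -> ((u & w) -> w))) & (~u (+) w)) = max(0.849, 0.000) = 0.849

0.849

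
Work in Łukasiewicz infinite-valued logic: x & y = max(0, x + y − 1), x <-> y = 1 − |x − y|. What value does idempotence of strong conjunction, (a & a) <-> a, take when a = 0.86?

0.86

a & a = max(0, 0.86 + 0.86 − 1) = max(0, 0.72) = 0.72
(a & a) <-> a = 1 − |0.72 − 0.86| = 1 − 0.14 = 0.86
(The value 0.86 < 1 shows this instance is not satisfied; fails in Ł∞ since a ⊗ a = max(0, 2a−1) ≠ a in general.)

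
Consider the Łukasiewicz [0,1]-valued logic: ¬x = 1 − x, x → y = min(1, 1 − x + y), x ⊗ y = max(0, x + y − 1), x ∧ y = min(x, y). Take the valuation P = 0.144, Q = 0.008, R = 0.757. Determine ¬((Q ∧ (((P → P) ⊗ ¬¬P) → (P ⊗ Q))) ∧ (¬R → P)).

0.992

P → P = min(1, 1 − 0.144 + 0.144) = min(1, 1.000) = 1.000
¬P = 1 − 0.144 = 0.856
¬¬P = 1 − 0.856 = 0.144
(P → P) ⊗ ¬¬P = max(0, 1.000 + 0.144 − 1) = max(0, 0.144) = 0.144
P ⊗ Q = max(0, 0.144 + 0.008 − 1) = max(0, -0.848) = 0.000
((P → P) ⊗ ¬¬P) → (P ⊗ Q) = min(1, 1 − 0.144 + 0.000) = min(1, 0.856) = 0.856
Q ∧ (((P → P) ⊗ ¬¬P) → (P ⊗ Q)) = min(0.008, 0.856) = 0.008
¬R = 1 − 0.757 = 0.243
¬R → P = min(1, 1 − 0.243 + 0.144) = min(1, 0.901) = 0.901
(Q ∧ (((P → P) ⊗ ¬¬P) → (P ⊗ Q))) ∧ (¬R → P) = min(0.008, 0.901) = 0.008
¬((Q ∧ (((P → P) ⊗ ¬¬P) → (P ⊗ Q))) ∧ (¬R → P)) = 1 − 0.008 = 0.992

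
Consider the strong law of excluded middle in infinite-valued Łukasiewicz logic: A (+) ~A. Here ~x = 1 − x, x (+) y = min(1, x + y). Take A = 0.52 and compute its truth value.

~A = 1 − 0.52 = 0.48
A (+) ~A = min(1, 0.52 + 0.48) = min(1, 1.00) = 1.00
(As expected: always 1 in Ł∞ since a ⊕ (1−a) = 1.)

1.00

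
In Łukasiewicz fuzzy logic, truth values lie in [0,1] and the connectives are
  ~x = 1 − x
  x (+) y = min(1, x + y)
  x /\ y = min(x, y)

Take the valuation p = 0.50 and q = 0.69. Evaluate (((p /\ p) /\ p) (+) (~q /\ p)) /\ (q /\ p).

p /\ p = min(0.50, 0.50) = 0.50
(p /\ p) /\ p = min(0.50, 0.50) = 0.50
~q = 1 − 0.69 = 0.31
~q /\ p = min(0.31, 0.50) = 0.31
((p /\ p) /\ p) (+) (~q /\ p) = min(1, 0.50 + 0.31) = min(1, 0.81) = 0.81
q /\ p = min(0.69, 0.50) = 0.50
(((p /\ p) /\ p) (+) (~q /\ p)) /\ (q /\ p) = min(0.81, 0.50) = 0.50

0.50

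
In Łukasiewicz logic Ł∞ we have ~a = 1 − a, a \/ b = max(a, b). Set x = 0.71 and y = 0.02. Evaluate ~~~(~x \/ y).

~x = 1 − 0.71 = 0.29
~x \/ y = max(0.29, 0.02) = 0.29
~(~x \/ y) = 1 − 0.29 = 0.71
~~(~x \/ y) = 1 − 0.71 = 0.29
~~~(~x \/ y) = 1 − 0.29 = 0.71

0.71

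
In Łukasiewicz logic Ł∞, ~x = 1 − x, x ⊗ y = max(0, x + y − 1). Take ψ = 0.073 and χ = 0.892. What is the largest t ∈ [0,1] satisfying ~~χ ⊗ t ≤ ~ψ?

~χ = 1 − 0.892 = 0.108
~~χ = 1 − 0.108 = 0.892
So the left factor is ~~χ = 0.892.
~ψ = 1 − 0.073 = 0.927
So the right-hand bound is ~ψ = 0.927.
The residuum of the Łukasiewicz t-norm gives the supremum: min(1, 1 − 0.892 + 0.927).
1 − 0.892 + 0.927 = 1.035, so t = min(1, 1.035) = 1.000.
Check: 0.892 ⊗ 1.000 = max(0, 0.892) = 0.892 ≤ 0.927.

1.000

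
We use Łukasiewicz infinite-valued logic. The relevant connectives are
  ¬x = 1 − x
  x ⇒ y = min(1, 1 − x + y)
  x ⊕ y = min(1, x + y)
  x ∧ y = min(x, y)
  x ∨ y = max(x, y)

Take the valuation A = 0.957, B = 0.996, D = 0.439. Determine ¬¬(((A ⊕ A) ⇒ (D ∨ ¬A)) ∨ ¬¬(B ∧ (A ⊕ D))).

0.996

A ⊕ A = min(1, 0.957 + 0.957) = min(1, 1.914) = 1.000
¬A = 1 − 0.957 = 0.043
D ∨ ¬A = max(0.439, 0.043) = 0.439
(A ⊕ A) ⇒ (D ∨ ¬A) = min(1, 1 − 1.000 + 0.439) = min(1, 0.439) = 0.439
A ⊕ D = min(1, 0.957 + 0.439) = min(1, 1.396) = 1.000
B ∧ (A ⊕ D) = min(0.996, 1.000) = 0.996
¬(B ∧ (A ⊕ D)) = 1 − 0.996 = 0.004
¬¬(B ∧ (A ⊕ D)) = 1 − 0.004 = 0.996
((A ⊕ A) ⇒ (D ∨ ¬A)) ∨ ¬¬(B ∧ (A ⊕ D)) = max(0.439, 0.996) = 0.996
¬(((A ⊕ A) ⇒ (D ∨ ¬A)) ∨ ¬¬(B ∧ (A ⊕ D))) = 1 − 0.996 = 0.004
¬¬(((A ⊕ A) ⇒ (D ∨ ¬A)) ∨ ¬¬(B ∧ (A ⊕ D))) = 1 − 0.004 = 0.996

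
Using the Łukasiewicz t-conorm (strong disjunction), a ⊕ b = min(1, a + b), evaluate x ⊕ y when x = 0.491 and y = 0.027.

0.518

x ⊕ y = min(1, 0.491 + 0.027) = min(1, 0.518) = 0.518
For comparison, the Gödel t-conorm max(a, b) would give 0.491.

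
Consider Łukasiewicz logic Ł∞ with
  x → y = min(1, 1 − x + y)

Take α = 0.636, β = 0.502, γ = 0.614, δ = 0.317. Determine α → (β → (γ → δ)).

1.000

γ → δ = min(1, 1 − 0.614 + 0.317) = min(1, 0.703) = 0.703
β → (γ → δ) = min(1, 1 − 0.502 + 0.703) = min(1, 1.201) = 1.000
α → (β → (γ → δ)) = min(1, 1 − 0.636 + 1.000) = min(1, 1.364) = 1.000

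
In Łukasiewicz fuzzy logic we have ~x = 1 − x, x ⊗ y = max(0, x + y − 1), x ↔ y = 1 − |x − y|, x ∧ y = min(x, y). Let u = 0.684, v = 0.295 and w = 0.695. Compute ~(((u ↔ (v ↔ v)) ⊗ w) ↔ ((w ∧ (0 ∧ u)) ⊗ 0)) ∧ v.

0.295

v ↔ v = 1 − |0.295 − 0.295| = 1 − 0.000 = 1.000
u ↔ (v ↔ v) = 1 − |0.684 − 1.000| = 1 − 0.316 = 0.684
(u ↔ (v ↔ v)) ⊗ w = max(0, 0.684 + 0.695 − 1) = max(0, 0.379) = 0.379
0 ∧ u = min(0.000, 0.684) = 0.000
w ∧ (0 ∧ u) = min(0.695, 0.000) = 0.000
(w ∧ (0 ∧ u)) ⊗ 0 = max(0, 0.000 + 0.000 − 1) = max(0, -1.000) = 0.000
((u ↔ (v ↔ v)) ⊗ w) ↔ ((w ∧ (0 ∧ u)) ⊗ 0) = 1 − |0.379 − 0.000| = 1 − 0.379 = 0.621
~(((u ↔ (v ↔ v)) ⊗ w) ↔ ((w ∧ (0 ∧ u)) ⊗ 0)) = 1 − 0.621 = 0.379
~(((u ↔ (v ↔ v)) ⊗ w) ↔ ((w ∧ (0 ∧ u)) ⊗ 0)) ∧ v = min(0.379, 0.295) = 0.295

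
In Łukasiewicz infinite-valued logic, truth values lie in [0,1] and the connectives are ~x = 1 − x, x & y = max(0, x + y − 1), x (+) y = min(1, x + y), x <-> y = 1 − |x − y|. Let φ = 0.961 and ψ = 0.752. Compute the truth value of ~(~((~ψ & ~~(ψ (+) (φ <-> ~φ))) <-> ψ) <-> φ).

0.287

~ψ = 1 − 0.752 = 0.248
~φ = 1 − 0.961 = 0.039
φ <-> ~φ = 1 − |0.961 − 0.039| = 1 − 0.922 = 0.078
ψ (+) (φ <-> ~φ) = min(1, 0.752 + 0.078) = min(1, 0.830) = 0.830
~(ψ (+) (φ <-> ~φ)) = 1 − 0.830 = 0.170
~~(ψ (+) (φ <-> ~φ)) = 1 − 0.170 = 0.830
~ψ & ~~(ψ (+) (φ <-> ~φ)) = max(0, 0.248 + 0.830 − 1) = max(0, 0.078) = 0.078
(~ψ & ~~(ψ (+) (φ <-> ~φ))) <-> ψ = 1 − |0.078 − 0.752| = 1 − 0.674 = 0.326
~((~ψ & ~~(ψ (+) (φ <-> ~φ))) <-> ψ) = 1 − 0.326 = 0.674
~((~ψ & ~~(ψ (+) (φ <-> ~φ))) <-> ψ) <-> φ = 1 − |0.674 − 0.961| = 1 − 0.287 = 0.713
~(~((~ψ & ~~(ψ (+) (φ <-> ~φ))) <-> ψ) <-> φ) = 1 − 0.713 = 0.287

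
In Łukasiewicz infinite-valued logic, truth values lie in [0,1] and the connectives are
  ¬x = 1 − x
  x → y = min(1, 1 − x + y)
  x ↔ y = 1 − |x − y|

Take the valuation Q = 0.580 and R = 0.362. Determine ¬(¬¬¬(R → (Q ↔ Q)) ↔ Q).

0.580

Q ↔ Q = 1 − |0.580 − 0.580| = 1 − 0.000 = 1.000
R → (Q ↔ Q) = min(1, 1 − 0.362 + 1.000) = min(1, 1.638) = 1.000
¬(R → (Q ↔ Q)) = 1 − 1.000 = 0.000
¬¬(R → (Q ↔ Q)) = 1 − 0.000 = 1.000
¬¬¬(R → (Q ↔ Q)) = 1 − 1.000 = 0.000
¬¬¬(R → (Q ↔ Q)) ↔ Q = 1 − |0.000 − 0.580| = 1 − 0.580 = 0.420
¬(¬¬¬(R → (Q ↔ Q)) ↔ Q) = 1 − 0.420 = 0.580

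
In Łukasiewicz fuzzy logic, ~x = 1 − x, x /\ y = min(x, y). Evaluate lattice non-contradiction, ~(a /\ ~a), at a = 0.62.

~a = 1 − 0.62 = 0.38
a /\ ~a = min(0.62, 0.38) = 0.38
~(a /\ ~a) = 1 − 0.38 = 0.62
(The value 0.62 < 1 shows this instance is not satisfied; not a Ł∞-tautology — its value is 1 − min(a, 1−a).)

0.62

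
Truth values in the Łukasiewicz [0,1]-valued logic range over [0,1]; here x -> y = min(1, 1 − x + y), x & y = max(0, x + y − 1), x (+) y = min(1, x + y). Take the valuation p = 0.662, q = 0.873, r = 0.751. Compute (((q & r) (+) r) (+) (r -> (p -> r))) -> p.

0.662

q & r = max(0, 0.873 + 0.751 − 1) = max(0, 0.624) = 0.624
(q & r) (+) r = min(1, 0.624 + 0.751) = min(1, 1.375) = 1.000
p -> r = min(1, 1 − 0.662 + 0.751) = min(1, 1.089) = 1.000
r -> (p -> r) = min(1, 1 − 0.751 + 1.000) = min(1, 1.249) = 1.000
((q & r) (+) r) (+) (r -> (p -> r)) = min(1, 1.000 + 1.000) = min(1, 2.000) = 1.000
(((q & r) (+) r) (+) (r -> (p -> r))) -> p = min(1, 1 − 1.000 + 0.662) = min(1, 0.662) = 0.662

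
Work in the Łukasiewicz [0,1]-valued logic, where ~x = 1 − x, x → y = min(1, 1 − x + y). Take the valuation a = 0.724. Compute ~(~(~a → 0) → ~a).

0.000

~a = 1 − 0.724 = 0.276
~a → 0 = min(1, 1 − 0.276 + 0.000) = min(1, 0.724) = 0.724
~(~a → 0) = 1 − 0.724 = 0.276
~(~a → 0) → ~a = min(1, 1 − 0.276 + 0.276) = min(1, 1.000) = 1.000
~(~(~a → 0) → ~a) = 1 − 1.000 = 0.000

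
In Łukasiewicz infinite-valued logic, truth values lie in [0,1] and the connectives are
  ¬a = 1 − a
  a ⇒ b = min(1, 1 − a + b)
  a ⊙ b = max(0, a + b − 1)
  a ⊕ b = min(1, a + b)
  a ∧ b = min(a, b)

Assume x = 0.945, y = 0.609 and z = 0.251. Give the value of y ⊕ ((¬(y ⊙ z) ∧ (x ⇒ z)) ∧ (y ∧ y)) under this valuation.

y ⊙ z = max(0, 0.609 + 0.251 − 1) = max(0, -0.140) = 0.000
¬(y ⊙ z) = 1 − 0.000 = 1.000
x ⇒ z = min(1, 1 − 0.945 + 0.251) = min(1, 0.306) = 0.306
¬(y ⊙ z) ∧ (x ⇒ z) = min(1.000, 0.306) = 0.306
y ∧ y = min(0.609, 0.609) = 0.609
(¬(y ⊙ z) ∧ (x ⇒ z)) ∧ (y ∧ y) = min(0.306, 0.609) = 0.306
y ⊕ ((¬(y ⊙ z) ∧ (x ⇒ z)) ∧ (y ∧ y)) = min(1, 0.609 + 0.306) = min(1, 0.915) = 0.915

0.915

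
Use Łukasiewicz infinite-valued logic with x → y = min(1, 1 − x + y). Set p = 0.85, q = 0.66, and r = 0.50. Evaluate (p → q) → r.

0.69

p → q = min(1, 1 − 0.85 + 0.66) = min(1, 0.81) = 0.81
(p → q) → r = min(1, 1 − 0.81 + 0.50) = min(1, 0.69) = 0.69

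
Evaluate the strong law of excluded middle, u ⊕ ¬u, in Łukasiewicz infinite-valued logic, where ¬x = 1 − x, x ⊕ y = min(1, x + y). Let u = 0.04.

¬u = 1 − 0.04 = 0.96
u ⊕ ¬u = min(1, 0.04 + 0.96) = min(1, 1.00) = 1.00
(As expected: always 1 in Ł∞ since a ⊕ (1−a) = 1.)

1.00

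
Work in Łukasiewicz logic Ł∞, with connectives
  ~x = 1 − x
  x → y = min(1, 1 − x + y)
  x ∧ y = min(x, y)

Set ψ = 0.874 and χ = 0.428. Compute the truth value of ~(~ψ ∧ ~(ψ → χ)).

~ψ = 1 − 0.874 = 0.126
ψ → χ = min(1, 1 − 0.874 + 0.428) = min(1, 0.554) = 0.554
~(ψ → χ) = 1 − 0.554 = 0.446
~ψ ∧ ~(ψ → χ) = min(0.126, 0.446) = 0.126
~(~ψ ∧ ~(ψ → χ)) = 1 − 0.126 = 0.874

0.874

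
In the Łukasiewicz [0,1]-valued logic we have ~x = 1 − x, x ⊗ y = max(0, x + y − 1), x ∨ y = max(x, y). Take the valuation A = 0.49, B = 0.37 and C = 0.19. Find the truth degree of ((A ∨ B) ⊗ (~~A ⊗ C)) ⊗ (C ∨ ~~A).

A ∨ B = max(0.49, 0.37) = 0.49
~A = 1 − 0.49 = 0.51
~~A = 1 − 0.51 = 0.49
~~A ⊗ C = max(0, 0.49 + 0.19 − 1) = max(0, -0.32) = 0.00
(A ∨ B) ⊗ (~~A ⊗ C) = max(0, 0.49 + 0.00 − 1) = max(0, -0.51) = 0.00
C ∨ ~~A = max(0.19, 0.49) = 0.49
((A ∨ B) ⊗ (~~A ⊗ C)) ⊗ (C ∨ ~~A) = max(0, 0.00 + 0.49 − 1) = max(0, -0.51) = 0.00

0.00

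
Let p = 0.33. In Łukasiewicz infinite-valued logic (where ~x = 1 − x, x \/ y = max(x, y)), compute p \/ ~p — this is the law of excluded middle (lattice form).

0.67

~p = 1 − 0.33 = 0.67
p \/ ~p = max(0.33, 0.67) = 0.67
(The value 0.67 < 1 shows this instance is not satisfied; not a Ł∞-tautology — its value is max(a, 1−a).)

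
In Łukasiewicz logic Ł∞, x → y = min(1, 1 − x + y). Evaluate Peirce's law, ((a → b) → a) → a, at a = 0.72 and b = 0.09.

a → b = min(1, 1 − 0.72 + 0.09) = min(1, 0.37) = 0.37
(a → b) → a = min(1, 1 − 0.37 + 0.72) = min(1, 1.35) = 1.00
((a → b) → a) → a = min(1, 1 − 1.00 + 0.72) = min(1, 0.72) = 0.72
(The value 0.72 < 1 shows this instance is not satisfied; not a Ł∞-tautology in general.)

0.72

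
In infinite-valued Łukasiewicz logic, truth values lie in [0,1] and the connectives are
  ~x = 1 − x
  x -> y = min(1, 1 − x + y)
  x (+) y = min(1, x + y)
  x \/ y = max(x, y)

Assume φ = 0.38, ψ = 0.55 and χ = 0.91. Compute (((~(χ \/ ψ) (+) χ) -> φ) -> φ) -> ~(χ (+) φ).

0.00

χ \/ ψ = max(0.91, 0.55) = 0.91
~(χ \/ ψ) = 1 − 0.91 = 0.09
~(χ \/ ψ) (+) χ = min(1, 0.09 + 0.91) = min(1, 1.00) = 1.00
(~(χ \/ ψ) (+) χ) -> φ = min(1, 1 − 1.00 + 0.38) = min(1, 0.38) = 0.38
((~(χ \/ ψ) (+) χ) -> φ) -> φ = min(1, 1 − 0.38 + 0.38) = min(1, 1.00) = 1.00
χ (+) φ = min(1, 0.91 + 0.38) = min(1, 1.29) = 1.00
~(χ (+) φ) = 1 − 1.00 = 0.00
(((~(χ \/ ψ) (+) χ) -> φ) -> φ) -> ~(χ (+) φ) = min(1, 1 − 1.00 + 0.00) = min(1, 0.00) = 0.00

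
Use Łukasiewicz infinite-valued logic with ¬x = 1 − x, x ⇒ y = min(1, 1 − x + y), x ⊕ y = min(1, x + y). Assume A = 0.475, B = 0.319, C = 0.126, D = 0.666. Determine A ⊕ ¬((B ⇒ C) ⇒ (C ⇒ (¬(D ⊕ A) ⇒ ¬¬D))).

0.475

B ⇒ C = min(1, 1 − 0.319 + 0.126) = min(1, 0.807) = 0.807
D ⊕ A = min(1, 0.666 + 0.475) = min(1, 1.141) = 1.000
¬(D ⊕ A) = 1 − 1.000 = 0.000
¬D = 1 − 0.666 = 0.334
¬¬D = 1 − 0.334 = 0.666
¬(D ⊕ A) ⇒ ¬¬D = min(1, 1 − 0.000 + 0.666) = min(1, 1.666) = 1.000
C ⇒ (¬(D ⊕ A) ⇒ ¬¬D) = min(1, 1 − 0.126 + 1.000) = min(1, 1.874) = 1.000
(B ⇒ C) ⇒ (C ⇒ (¬(D ⊕ A) ⇒ ¬¬D)) = min(1, 1 − 0.807 + 1.000) = min(1, 1.193) = 1.000
¬((B ⇒ C) ⇒ (C ⇒ (¬(D ⊕ A) ⇒ ¬¬D))) = 1 − 1.000 = 0.000
A ⊕ ¬((B ⇒ C) ⇒ (C ⇒ (¬(D ⊕ A) ⇒ ¬¬D))) = min(1, 0.475 + 0.000) = min(1, 0.475) = 0.475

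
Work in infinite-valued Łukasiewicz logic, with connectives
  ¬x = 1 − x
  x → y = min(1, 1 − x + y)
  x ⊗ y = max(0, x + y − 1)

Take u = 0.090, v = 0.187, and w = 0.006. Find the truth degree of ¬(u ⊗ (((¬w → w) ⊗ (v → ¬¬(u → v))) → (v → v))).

0.910

¬w = 1 − 0.006 = 0.994
¬w → w = min(1, 1 − 0.994 + 0.006) = min(1, 0.012) = 0.012
u → v = min(1, 1 − 0.090 + 0.187) = min(1, 1.097) = 1.000
¬(u → v) = 1 − 1.000 = 0.000
¬¬(u → v) = 1 − 0.000 = 1.000
v → ¬¬(u → v) = min(1, 1 − 0.187 + 1.000) = min(1, 1.813) = 1.000
(¬w → w) ⊗ (v → ¬¬(u → v)) = max(0, 0.012 + 1.000 − 1) = max(0, 0.012) = 0.012
v → v = min(1, 1 − 0.187 + 0.187) = min(1, 1.000) = 1.000
((¬w → w) ⊗ (v → ¬¬(u → v))) → (v → v) = min(1, 1 − 0.012 + 1.000) = min(1, 1.988) = 1.000
u ⊗ (((¬w → w) ⊗ (v → ¬¬(u → v))) → (v → v)) = max(0, 0.090 + 1.000 − 1) = max(0, 0.090) = 0.090
¬(u ⊗ (((¬w → w) ⊗ (v → ¬¬(u → v))) → (v → v))) = 1 − 0.090 = 0.910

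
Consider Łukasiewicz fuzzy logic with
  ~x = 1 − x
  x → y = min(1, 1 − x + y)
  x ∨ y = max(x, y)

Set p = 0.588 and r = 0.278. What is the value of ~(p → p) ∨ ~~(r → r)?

p → p = min(1, 1 − 0.588 + 0.588) = min(1, 1.000) = 1.000
~(p → p) = 1 − 1.000 = 0.000
r → r = min(1, 1 − 0.278 + 0.278) = min(1, 1.000) = 1.000
~(r → r) = 1 − 1.000 = 0.000
~~(r → r) = 1 − 0.000 = 1.000
~(p → p) ∨ ~~(r → r) = max(0.000, 1.000) = 1.000

1.000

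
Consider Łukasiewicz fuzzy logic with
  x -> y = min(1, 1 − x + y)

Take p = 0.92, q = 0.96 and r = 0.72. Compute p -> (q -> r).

0.84

q -> r = min(1, 1 − 0.96 + 0.72) = min(1, 0.76) = 0.76
p -> (q -> r) = min(1, 1 − 0.92 + 0.76) = min(1, 0.84) = 0.84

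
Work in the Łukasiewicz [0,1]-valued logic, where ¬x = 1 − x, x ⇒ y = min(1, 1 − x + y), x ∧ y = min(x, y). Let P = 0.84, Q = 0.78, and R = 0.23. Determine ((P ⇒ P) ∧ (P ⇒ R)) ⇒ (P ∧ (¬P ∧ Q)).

P ⇒ P = min(1, 1 − 0.84 + 0.84) = min(1, 1.00) = 1.00
P ⇒ R = min(1, 1 − 0.84 + 0.23) = min(1, 0.39) = 0.39
(P ⇒ P) ∧ (P ⇒ R) = min(1.00, 0.39) = 0.39
¬P = 1 − 0.84 = 0.16
¬P ∧ Q = min(0.16, 0.78) = 0.16
P ∧ (¬P ∧ Q) = min(0.84, 0.16) = 0.16
((P ⇒ P) ∧ (P ⇒ R)) ⇒ (P ∧ (¬P ∧ Q)) = min(1, 1 − 0.39 + 0.16) = min(1, 0.77) = 0.77

0.77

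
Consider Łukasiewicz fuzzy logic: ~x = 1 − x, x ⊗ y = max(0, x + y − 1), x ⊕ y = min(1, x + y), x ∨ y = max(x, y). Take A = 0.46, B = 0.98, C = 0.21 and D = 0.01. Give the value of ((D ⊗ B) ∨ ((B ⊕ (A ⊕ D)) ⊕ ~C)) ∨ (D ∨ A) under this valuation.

D ⊗ B = max(0, 0.01 + 0.98 − 1) = max(0, -0.01) = 0.00
A ⊕ D = min(1, 0.46 + 0.01) = min(1, 0.47) = 0.47
B ⊕ (A ⊕ D) = min(1, 0.98 + 0.47) = min(1, 1.45) = 1.00
~C = 1 − 0.21 = 0.79
(B ⊕ (A ⊕ D)) ⊕ ~C = min(1, 1.00 + 0.79) = min(1, 1.79) = 1.00
(D ⊗ B) ∨ ((B ⊕ (A ⊕ D)) ⊕ ~C) = max(0.00, 1.00) = 1.00
D ∨ A = max(0.01, 0.46) = 0.46
((D ⊗ B) ∨ ((B ⊕ (A ⊕ D)) ⊕ ~C)) ∨ (D ∨ A) = max(1.00, 0.46) = 1.00

1.00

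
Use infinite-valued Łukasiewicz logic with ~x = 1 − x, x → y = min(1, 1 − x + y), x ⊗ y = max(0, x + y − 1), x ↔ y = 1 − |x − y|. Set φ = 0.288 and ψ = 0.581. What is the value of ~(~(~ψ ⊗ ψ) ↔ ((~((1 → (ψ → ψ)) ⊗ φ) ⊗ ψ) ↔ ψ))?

~ψ = 1 − 0.581 = 0.419
~ψ ⊗ ψ = max(0, 0.419 + 0.581 − 1) = max(0, 0.000) = 0.000
~(~ψ ⊗ ψ) = 1 − 0.000 = 1.000
ψ → ψ = min(1, 1 − 0.581 + 0.581) = min(1, 1.000) = 1.000
1 → (ψ → ψ) = min(1, 1 − 1.000 + 1.000) = min(1, 1.000) = 1.000
(1 → (ψ → ψ)) ⊗ φ = max(0, 1.000 + 0.288 − 1) = max(0, 0.288) = 0.288
~((1 → (ψ → ψ)) ⊗ φ) = 1 − 0.288 = 0.712
~((1 → (ψ → ψ)) ⊗ φ) ⊗ ψ = max(0, 0.712 + 0.581 − 1) = max(0, 0.293) = 0.293
(~((1 → (ψ → ψ)) ⊗ φ) ⊗ ψ) ↔ ψ = 1 − |0.293 − 0.581| = 1 − 0.288 = 0.712
~(~ψ ⊗ ψ) ↔ ((~((1 → (ψ → ψ)) ⊗ φ) ⊗ ψ) ↔ ψ) = 1 − |1.000 − 0.712| = 1 − 0.288 = 0.712
~(~(~ψ ⊗ ψ) ↔ ((~((1 → (ψ → ψ)) ⊗ φ) ⊗ ψ) ↔ ψ)) = 1 − 0.712 = 0.288

0.288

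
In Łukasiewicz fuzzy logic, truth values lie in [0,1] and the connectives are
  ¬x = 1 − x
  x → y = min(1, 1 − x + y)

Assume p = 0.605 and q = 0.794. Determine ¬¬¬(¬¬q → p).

0.189

¬q = 1 − 0.794 = 0.206
¬¬q = 1 − 0.206 = 0.794
¬¬q → p = min(1, 1 − 0.794 + 0.605) = min(1, 0.811) = 0.811
¬(¬¬q → p) = 1 − 0.811 = 0.189
¬¬(¬¬q → p) = 1 − 0.189 = 0.811
¬¬¬(¬¬q → p) = 1 − 0.811 = 0.189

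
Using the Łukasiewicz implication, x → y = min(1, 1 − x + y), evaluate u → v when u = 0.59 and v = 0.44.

u → v = min(1, 1 − 0.59 + 0.44) = min(1, 0.85) = 0.85
For comparison, the Gödel implication (1 if x ≤ y else y) would give 0.44.

0.85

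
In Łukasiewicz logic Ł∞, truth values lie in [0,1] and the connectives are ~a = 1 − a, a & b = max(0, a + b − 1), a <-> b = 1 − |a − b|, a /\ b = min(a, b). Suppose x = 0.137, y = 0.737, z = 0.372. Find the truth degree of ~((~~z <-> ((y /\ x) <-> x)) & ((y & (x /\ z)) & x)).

~z = 1 − 0.372 = 0.628
~~z = 1 − 0.628 = 0.372
y /\ x = min(0.737, 0.137) = 0.137
(y /\ x) <-> x = 1 − |0.137 − 0.137| = 1 − 0.000 = 1.000
~~z <-> ((y /\ x) <-> x) = 1 − |0.372 − 1.000| = 1 − 0.628 = 0.372
x /\ z = min(0.137, 0.372) = 0.137
y & (x /\ z) = max(0, 0.737 + 0.137 − 1) = max(0, -0.126) = 0.000
(y & (x /\ z)) & x = max(0, 0.000 + 0.137 − 1) = max(0, -0.863) = 0.000
(~~z <-> ((y /\ x) <-> x)) & ((y & (x /\ z)) & x) = max(0, 0.372 + 0.000 − 1) = max(0, -0.628) = 0.000
~((~~z <-> ((y /\ x) <-> x)) & ((y & (x /\ z)) & x)) = 1 − 0.000 = 1.000

1.000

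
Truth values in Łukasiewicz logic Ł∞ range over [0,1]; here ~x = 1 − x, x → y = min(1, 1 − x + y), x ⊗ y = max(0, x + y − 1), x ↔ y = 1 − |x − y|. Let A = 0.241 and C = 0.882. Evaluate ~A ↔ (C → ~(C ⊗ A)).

0.764

~A = 1 − 0.241 = 0.759
C ⊗ A = max(0, 0.882 + 0.241 − 1) = max(0, 0.123) = 0.123
~(C ⊗ A) = 1 − 0.123 = 0.877
C → ~(C ⊗ A) = min(1, 1 − 0.882 + 0.877) = min(1, 0.995) = 0.995
~A ↔ (C → ~(C ⊗ A)) = 1 − |0.759 − 0.995| = 1 − 0.236 = 0.764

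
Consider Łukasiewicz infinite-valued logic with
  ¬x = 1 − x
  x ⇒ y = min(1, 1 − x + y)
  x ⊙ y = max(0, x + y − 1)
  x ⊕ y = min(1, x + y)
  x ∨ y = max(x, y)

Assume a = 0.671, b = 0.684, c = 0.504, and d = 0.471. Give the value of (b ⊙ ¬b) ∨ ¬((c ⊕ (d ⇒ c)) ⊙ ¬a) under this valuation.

0.671

¬b = 1 − 0.684 = 0.316
b ⊙ ¬b = max(0, 0.684 + 0.316 − 1) = max(0, 0.000) = 0.000
d ⇒ c = min(1, 1 − 0.471 + 0.504) = min(1, 1.033) = 1.000
c ⊕ (d ⇒ c) = min(1, 0.504 + 1.000) = min(1, 1.504) = 1.000
¬a = 1 − 0.671 = 0.329
(c ⊕ (d ⇒ c)) ⊙ ¬a = max(0, 1.000 + 0.329 − 1) = max(0, 0.329) = 0.329
¬((c ⊕ (d ⇒ c)) ⊙ ¬a) = 1 − 0.329 = 0.671
(b ⊙ ¬b) ∨ ¬((c ⊕ (d ⇒ c)) ⊙ ¬a) = max(0.000, 0.671) = 0.671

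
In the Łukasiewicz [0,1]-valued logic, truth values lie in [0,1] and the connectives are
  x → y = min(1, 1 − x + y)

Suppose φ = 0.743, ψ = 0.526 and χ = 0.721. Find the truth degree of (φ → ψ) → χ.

φ → ψ = min(1, 1 − 0.743 + 0.526) = min(1, 0.783) = 0.783
(φ → ψ) → χ = min(1, 1 − 0.783 + 0.721) = min(1, 0.938) = 0.938

0.938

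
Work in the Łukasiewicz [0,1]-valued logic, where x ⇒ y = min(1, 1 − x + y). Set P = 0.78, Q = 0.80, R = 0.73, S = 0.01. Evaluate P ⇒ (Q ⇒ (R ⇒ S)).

R ⇒ S = min(1, 1 − 0.73 + 0.01) = min(1, 0.28) = 0.28
Q ⇒ (R ⇒ S) = min(1, 1 − 0.80 + 0.28) = min(1, 0.48) = 0.48
P ⇒ (Q ⇒ (R ⇒ S)) = min(1, 1 − 0.78 + 0.48) = min(1, 0.70) = 0.70

0.70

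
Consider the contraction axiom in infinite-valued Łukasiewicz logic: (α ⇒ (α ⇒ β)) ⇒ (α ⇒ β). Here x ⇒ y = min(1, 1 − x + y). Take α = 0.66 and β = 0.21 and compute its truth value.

α ⇒ β = min(1, 1 − 0.66 + 0.21) = min(1, 0.55) = 0.55
α ⇒ (α ⇒ β) = min(1, 1 − 0.66 + 0.55) = min(1, 0.89) = 0.89
(α ⇒ (α ⇒ β)) ⇒ (α ⇒ β) = min(1, 1 − 0.89 + 0.55) = min(1, 0.66) = 0.66
(The value 0.66 < 1 shows this instance is not satisfied; fails in Ł∞ (the t-norm is not idempotent).)

0.66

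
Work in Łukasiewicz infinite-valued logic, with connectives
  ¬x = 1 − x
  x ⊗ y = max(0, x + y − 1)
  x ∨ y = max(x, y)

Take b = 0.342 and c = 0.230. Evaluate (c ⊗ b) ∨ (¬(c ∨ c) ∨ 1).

c ⊗ b = max(0, 0.230 + 0.342 − 1) = max(0, -0.428) = 0.000
c ∨ c = max(0.230, 0.230) = 0.230
¬(c ∨ c) = 1 − 0.230 = 0.770
¬(c ∨ c) ∨ 1 = max(0.770, 1.000) = 1.000
(c ⊗ b) ∨ (¬(c ∨ c) ∨ 1) = max(0.000, 1.000) = 1.000

1.000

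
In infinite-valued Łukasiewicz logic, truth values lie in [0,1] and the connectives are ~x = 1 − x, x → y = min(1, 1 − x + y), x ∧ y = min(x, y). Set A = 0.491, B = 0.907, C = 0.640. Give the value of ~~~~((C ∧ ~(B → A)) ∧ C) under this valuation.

B → A = min(1, 1 − 0.907 + 0.491) = min(1, 0.584) = 0.584
~(B → A) = 1 − 0.584 = 0.416
C ∧ ~(B → A) = min(0.640, 0.416) = 0.416
(C ∧ ~(B → A)) ∧ C = min(0.416, 0.640) = 0.416
~((C ∧ ~(B → A)) ∧ C) = 1 − 0.416 = 0.584
~~((C ∧ ~(B → A)) ∧ C) = 1 − 0.584 = 0.416
~~~((C ∧ ~(B → A)) ∧ C) = 1 − 0.416 = 0.584
~~~~((C ∧ ~(B → A)) ∧ C) = 1 − 0.584 = 0.416

0.416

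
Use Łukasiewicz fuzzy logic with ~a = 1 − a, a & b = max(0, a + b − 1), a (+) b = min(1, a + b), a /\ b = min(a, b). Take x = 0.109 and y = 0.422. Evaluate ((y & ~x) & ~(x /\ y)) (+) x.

0.313

~x = 1 − 0.109 = 0.891
y & ~x = max(0, 0.422 + 0.891 − 1) = max(0, 0.313) = 0.313
x /\ y = min(0.109, 0.422) = 0.109
~(x /\ y) = 1 − 0.109 = 0.891
(y & ~x) & ~(x /\ y) = max(0, 0.313 + 0.891 − 1) = max(0, 0.204) = 0.204
((y & ~x) & ~(x /\ y)) (+) x = min(1, 0.204 + 0.109) = min(1, 0.313) = 0.313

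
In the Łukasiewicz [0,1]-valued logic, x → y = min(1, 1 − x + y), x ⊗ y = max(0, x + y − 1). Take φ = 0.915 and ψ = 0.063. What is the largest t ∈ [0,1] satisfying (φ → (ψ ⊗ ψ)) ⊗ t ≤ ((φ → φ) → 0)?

0.915

ψ ⊗ ψ = max(0, 0.063 + 0.063 − 1) = max(0, -0.874) = 0.000
φ → (ψ ⊗ ψ) = min(1, 1 − 0.915 + 0.000) = min(1, 0.085) = 0.085
So the left factor is φ → (ψ ⊗ ψ) = 0.085.
φ → φ = min(1, 1 − 0.915 + 0.915) = min(1, 1.000) = 1.000
(φ → φ) → 0 = min(1, 1 − 1.000 + 0.000) = min(1, 0.000) = 0.000
So the right-hand bound is (φ → φ) → 0 = 0.000.
The residuum of the Łukasiewicz t-norm gives the supremum: min(1, 1 − 0.085 + 0.000).
1 − 0.085 + 0.000 = 0.915, so t = min(1, 0.915) = 0.915.
Check: 0.085 ⊗ 0.915 = max(0, 0.000) = 0.000 ≤ 0.000.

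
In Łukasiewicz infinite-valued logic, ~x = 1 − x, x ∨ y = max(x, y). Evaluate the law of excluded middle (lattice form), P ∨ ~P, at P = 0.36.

~P = 1 − 0.36 = 0.64
P ∨ ~P = max(0.36, 0.64) = 0.64
(The value 0.64 < 1 shows this instance is not satisfied; not a Ł∞-tautology — its value is max(a, 1−a).)

0.64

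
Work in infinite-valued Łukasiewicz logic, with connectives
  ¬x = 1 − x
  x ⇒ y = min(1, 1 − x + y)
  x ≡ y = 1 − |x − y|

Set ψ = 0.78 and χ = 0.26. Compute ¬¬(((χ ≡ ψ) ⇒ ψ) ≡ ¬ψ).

0.22

χ ≡ ψ = 1 − |0.26 − 0.78| = 1 − 0.52 = 0.48
(χ ≡ ψ) ⇒ ψ = min(1, 1 − 0.48 + 0.78) = min(1, 1.30) = 1.00
¬ψ = 1 − 0.78 = 0.22
((χ ≡ ψ) ⇒ ψ) ≡ ¬ψ = 1 − |1.00 − 0.22| = 1 − 0.78 = 0.22
¬(((χ ≡ ψ) ⇒ ψ) ≡ ¬ψ) = 1 − 0.22 = 0.78
¬¬(((χ ≡ ψ) ⇒ ψ) ≡ ¬ψ) = 1 − 0.78 = 0.22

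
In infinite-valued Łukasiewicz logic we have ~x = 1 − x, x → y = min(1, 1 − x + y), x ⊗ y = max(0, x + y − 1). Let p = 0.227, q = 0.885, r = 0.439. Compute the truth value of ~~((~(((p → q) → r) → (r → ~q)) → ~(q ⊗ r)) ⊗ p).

p → q = min(1, 1 − 0.227 + 0.885) = min(1, 1.658) = 1.000
(p → q) → r = min(1, 1 − 1.000 + 0.439) = min(1, 0.439) = 0.439
~q = 1 − 0.885 = 0.115
r → ~q = min(1, 1 − 0.439 + 0.115) = min(1, 0.676) = 0.676
((p → q) → r) → (r → ~q) = min(1, 1 − 0.439 + 0.676) = min(1, 1.237) = 1.000
~(((p → q) → r) → (r → ~q)) = 1 − 1.000 = 0.000
q ⊗ r = max(0, 0.885 + 0.439 − 1) = max(0, 0.324) = 0.324
~(q ⊗ r) = 1 − 0.324 = 0.676
~(((p → q) → r) → (r → ~q)) → ~(q ⊗ r) = min(1, 1 − 0.000 + 0.676) = min(1, 1.676) = 1.000
(~(((p → q) → r) → (r → ~q)) → ~(q ⊗ r)) ⊗ p = max(0, 1.000 + 0.227 − 1) = max(0, 0.227) = 0.227
~((~(((p → q) → r) → (r → ~q)) → ~(q ⊗ r)) ⊗ p) = 1 − 0.227 = 0.773
~~((~(((p → q) → r) → (r → ~q)) → ~(q ⊗ r)) ⊗ p) = 1 − 0.773 = 0.227

0.227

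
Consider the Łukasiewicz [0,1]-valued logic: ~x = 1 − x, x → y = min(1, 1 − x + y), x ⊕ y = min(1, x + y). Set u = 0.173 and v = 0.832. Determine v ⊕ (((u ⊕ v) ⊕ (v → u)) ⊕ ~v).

u ⊕ v = min(1, 0.173 + 0.832) = min(1, 1.005) = 1.000
v → u = min(1, 1 − 0.832 + 0.173) = min(1, 0.341) = 0.341
(u ⊕ v) ⊕ (v → u) = min(1, 1.000 + 0.341) = min(1, 1.341) = 1.000
~v = 1 − 0.832 = 0.168
((u ⊕ v) ⊕ (v → u)) ⊕ ~v = min(1, 1.000 + 0.168) = min(1, 1.168) = 1.000
v ⊕ (((u ⊕ v) ⊕ (v → u)) ⊕ ~v) = min(1, 0.832 + 1.000) = min(1, 1.832) = 1.000

1.000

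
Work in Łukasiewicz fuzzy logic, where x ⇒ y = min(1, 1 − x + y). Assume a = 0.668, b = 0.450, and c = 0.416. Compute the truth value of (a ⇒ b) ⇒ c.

0.634

a ⇒ b = min(1, 1 − 0.668 + 0.450) = min(1, 0.782) = 0.782
(a ⇒ b) ⇒ c = min(1, 1 − 0.782 + 0.416) = min(1, 0.634) = 0.634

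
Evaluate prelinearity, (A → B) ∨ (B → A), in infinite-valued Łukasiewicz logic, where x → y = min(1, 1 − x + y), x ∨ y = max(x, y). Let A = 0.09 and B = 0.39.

A → B = min(1, 1 − 0.09 + 0.39) = min(1, 1.30) = 1.00
B → A = min(1, 1 − 0.39 + 0.09) = min(1, 0.70) = 0.70
(A → B) ∨ (B → A) = max(1.00, 0.70) = 1.00
(As expected: a Ł∞-tautology — holds in every MV-chain.)

1.00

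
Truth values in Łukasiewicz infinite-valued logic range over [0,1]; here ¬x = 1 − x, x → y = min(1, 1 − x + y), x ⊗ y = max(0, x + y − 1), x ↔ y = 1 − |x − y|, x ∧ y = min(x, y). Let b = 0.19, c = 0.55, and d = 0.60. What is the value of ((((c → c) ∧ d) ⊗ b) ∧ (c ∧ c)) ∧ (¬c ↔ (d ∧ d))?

c → c = min(1, 1 − 0.55 + 0.55) = min(1, 1.00) = 1.00
(c → c) ∧ d = min(1.00, 0.60) = 0.60
((c → c) ∧ d) ⊗ b = max(0, 0.60 + 0.19 − 1) = max(0, -0.21) = 0.00
c ∧ c = min(0.55, 0.55) = 0.55
(((c → c) ∧ d) ⊗ b) ∧ (c ∧ c) = min(0.00, 0.55) = 0.00
¬c = 1 − 0.55 = 0.45
d ∧ d = min(0.60, 0.60) = 0.60
¬c ↔ (d ∧ d) = 1 − |0.45 − 0.60| = 1 − 0.15 = 0.85
((((c → c) ∧ d) ⊗ b) ∧ (c ∧ c)) ∧ (¬c ↔ (d ∧ d)) = min(0.00, 0.85) = 0.00

0.00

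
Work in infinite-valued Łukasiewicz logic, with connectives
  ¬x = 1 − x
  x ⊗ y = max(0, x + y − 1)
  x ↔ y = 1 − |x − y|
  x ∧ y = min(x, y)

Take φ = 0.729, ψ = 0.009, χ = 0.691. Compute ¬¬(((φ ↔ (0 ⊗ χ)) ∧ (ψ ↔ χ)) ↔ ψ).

0 ⊗ χ = max(0, 0.000 + 0.691 − 1) = max(0, -0.309) = 0.000
φ ↔ (0 ⊗ χ) = 1 − |0.729 − 0.000| = 1 − 0.729 = 0.271
ψ ↔ χ = 1 − |0.009 − 0.691| = 1 − 0.682 = 0.318
(φ ↔ (0 ⊗ χ)) ∧ (ψ ↔ χ) = min(0.271, 0.318) = 0.271
((φ ↔ (0 ⊗ χ)) ∧ (ψ ↔ χ)) ↔ ψ = 1 − |0.271 − 0.009| = 1 − 0.262 = 0.738
¬(((φ ↔ (0 ⊗ χ)) ∧ (ψ ↔ χ)) ↔ ψ) = 1 − 0.738 = 0.262
¬¬(((φ ↔ (0 ⊗ χ)) ∧ (ψ ↔ χ)) ↔ ψ) = 1 − 0.262 = 0.738

0.738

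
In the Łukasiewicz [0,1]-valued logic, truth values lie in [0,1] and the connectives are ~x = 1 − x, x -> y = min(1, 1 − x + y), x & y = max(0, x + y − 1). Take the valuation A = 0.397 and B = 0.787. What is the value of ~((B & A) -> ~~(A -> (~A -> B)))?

0.000

B & A = max(0, 0.787 + 0.397 − 1) = max(0, 0.184) = 0.184
~A = 1 − 0.397 = 0.603
~A -> B = min(1, 1 − 0.603 + 0.787) = min(1, 1.184) = 1.000
A -> (~A -> B) = min(1, 1 − 0.397 + 1.000) = min(1, 1.603) = 1.000
~(A -> (~A -> B)) = 1 − 1.000 = 0.000
~~(A -> (~A -> B)) = 1 − 0.000 = 1.000
(B & A) -> ~~(A -> (~A -> B)) = min(1, 1 − 0.184 + 1.000) = min(1, 1.816) = 1.000
~((B & A) -> ~~(A -> (~A -> B))) = 1 − 1.000 = 0.000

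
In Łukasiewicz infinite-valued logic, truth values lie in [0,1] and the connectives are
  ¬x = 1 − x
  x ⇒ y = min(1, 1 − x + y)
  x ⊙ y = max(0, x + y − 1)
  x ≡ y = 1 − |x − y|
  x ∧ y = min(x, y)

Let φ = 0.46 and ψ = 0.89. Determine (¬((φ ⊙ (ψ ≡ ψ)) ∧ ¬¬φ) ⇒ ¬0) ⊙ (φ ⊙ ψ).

ψ ≡ ψ = 1 − |0.89 − 0.89| = 1 − 0.00 = 1.00
φ ⊙ (ψ ≡ ψ) = max(0, 0.46 + 1.00 − 1) = max(0, 0.46) = 0.46
¬φ = 1 − 0.46 = 0.54
¬¬φ = 1 − 0.54 = 0.46
(φ ⊙ (ψ ≡ ψ)) ∧ ¬¬φ = min(0.46, 0.46) = 0.46
¬((φ ⊙ (ψ ≡ ψ)) ∧ ¬¬φ) = 1 − 0.46 = 0.54
¬0 = 1 − 0.00 = 1.00
¬((φ ⊙ (ψ ≡ ψ)) ∧ ¬¬φ) ⇒ ¬0 = min(1, 1 − 0.54 + 1.00) = min(1, 1.46) = 1.00
φ ⊙ ψ = max(0, 0.46 + 0.89 − 1) = max(0, 0.35) = 0.35
(¬((φ ⊙ (ψ ≡ ψ)) ∧ ¬¬φ) ⇒ ¬0) ⊙ (φ ⊙ ψ) = max(0, 1.00 + 0.35 − 1) = max(0, 0.35) = 0.35

0.35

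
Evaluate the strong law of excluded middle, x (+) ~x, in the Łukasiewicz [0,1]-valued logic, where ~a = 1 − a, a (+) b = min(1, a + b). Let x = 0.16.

1.00

~x = 1 − 0.16 = 0.84
x (+) ~x = min(1, 0.16 + 0.84) = min(1, 1.00) = 1.00
(As expected: always 1 in Ł∞ since a ⊕ (1−a) = 1.)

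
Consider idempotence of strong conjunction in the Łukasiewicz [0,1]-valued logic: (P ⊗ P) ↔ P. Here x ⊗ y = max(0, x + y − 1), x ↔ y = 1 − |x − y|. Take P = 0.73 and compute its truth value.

0.73

P ⊗ P = max(0, 0.73 + 0.73 − 1) = max(0, 0.46) = 0.46
(P ⊗ P) ↔ P = 1 − |0.46 − 0.73| = 1 − 0.27 = 0.73
(The value 0.73 < 1 shows this instance is not satisfied; fails in Ł∞ since a ⊗ a = max(0, 2a−1) ≠ a in general.)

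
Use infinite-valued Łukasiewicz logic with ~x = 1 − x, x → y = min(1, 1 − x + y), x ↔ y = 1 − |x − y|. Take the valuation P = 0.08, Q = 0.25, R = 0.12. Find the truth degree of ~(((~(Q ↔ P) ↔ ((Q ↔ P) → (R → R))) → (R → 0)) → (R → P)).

0.04

Q ↔ P = 1 − |0.25 − 0.08| = 1 − 0.17 = 0.83
~(Q ↔ P) = 1 − 0.83 = 0.17
R → R = min(1, 1 − 0.12 + 0.12) = min(1, 1.00) = 1.00
(Q ↔ P) → (R → R) = min(1, 1 − 0.83 + 1.00) = min(1, 1.17) = 1.00
~(Q ↔ P) ↔ ((Q ↔ P) → (R → R)) = 1 − |0.17 − 1.00| = 1 − 0.83 = 0.17
R → 0 = min(1, 1 − 0.12 + 0.00) = min(1, 0.88) = 0.88
(~(Q ↔ P) ↔ ((Q ↔ P) → (R → R))) → (R → 0) = min(1, 1 − 0.17 + 0.88) = min(1, 1.71) = 1.00
R → P = min(1, 1 − 0.12 + 0.08) = min(1, 0.96) = 0.96
((~(Q ↔ P) ↔ ((Q ↔ P) → (R → R))) → (R → 0)) → (R → P) = min(1, 1 − 1.00 + 0.96) = min(1, 0.96) = 0.96
~(((~(Q ↔ P) ↔ ((Q ↔ P) → (R → R))) → (R → 0)) → (R → P)) = 1 − 0.96 = 0.04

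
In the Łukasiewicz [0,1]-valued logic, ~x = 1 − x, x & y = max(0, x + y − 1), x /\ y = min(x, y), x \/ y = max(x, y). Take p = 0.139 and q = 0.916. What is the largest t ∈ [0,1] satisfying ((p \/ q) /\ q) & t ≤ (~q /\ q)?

0.168

p \/ q = max(0.139, 0.916) = 0.916
(p \/ q) /\ q = min(0.916, 0.916) = 0.916
So the left factor is (p \/ q) /\ q = 0.916.
~q = 1 − 0.916 = 0.084
~q /\ q = min(0.084, 0.916) = 0.084
So the right-hand bound is ~q /\ q = 0.084.
The residuum of the Łukasiewicz t-norm gives the supremum: min(1, 1 − 0.916 + 0.084).
1 − 0.916 + 0.084 = 0.168, so t = min(1, 0.168) = 0.168.
Check: 0.916 & 0.168 = max(0, 0.084) = 0.084 ≤ 0.084.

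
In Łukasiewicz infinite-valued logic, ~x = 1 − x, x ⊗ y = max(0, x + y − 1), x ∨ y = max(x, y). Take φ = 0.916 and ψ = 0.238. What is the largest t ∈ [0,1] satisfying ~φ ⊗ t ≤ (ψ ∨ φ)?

~φ = 1 − 0.916 = 0.084
So the left factor is ~φ = 0.084.
ψ ∨ φ = max(0.238, 0.916) = 0.916
So the right-hand bound is ψ ∨ φ = 0.916.
The residuum of the Łukasiewicz t-norm gives the supremum: min(1, 1 − 0.084 + 0.916).
1 − 0.084 + 0.916 = 1.832, so t = min(1, 1.832) = 1.000.
Check: 0.084 ⊗ 1.000 = max(0, 0.084) = 0.084 ≤ 0.916.

1.000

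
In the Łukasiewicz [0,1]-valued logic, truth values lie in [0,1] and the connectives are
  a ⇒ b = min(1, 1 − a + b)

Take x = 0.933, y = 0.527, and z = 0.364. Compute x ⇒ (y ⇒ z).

y ⇒ z = min(1, 1 − 0.527 + 0.364) = min(1, 0.837) = 0.837
x ⇒ (y ⇒ z) = min(1, 1 − 0.933 + 0.837) = min(1, 0.904) = 0.904

0.904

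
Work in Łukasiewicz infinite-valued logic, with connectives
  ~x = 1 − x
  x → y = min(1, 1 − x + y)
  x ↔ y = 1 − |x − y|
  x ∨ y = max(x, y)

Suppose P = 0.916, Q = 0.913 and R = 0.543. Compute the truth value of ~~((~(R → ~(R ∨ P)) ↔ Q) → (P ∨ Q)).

1.000

R ∨ P = max(0.543, 0.916) = 0.916
~(R ∨ P) = 1 − 0.916 = 0.084
R → ~(R ∨ P) = min(1, 1 − 0.543 + 0.084) = min(1, 0.541) = 0.541
~(R → ~(R ∨ P)) = 1 − 0.541 = 0.459
~(R → ~(R ∨ P)) ↔ Q = 1 − |0.459 − 0.913| = 1 − 0.454 = 0.546
P ∨ Q = max(0.916, 0.913) = 0.916
(~(R → ~(R ∨ P)) ↔ Q) → (P ∨ Q) = min(1, 1 − 0.546 + 0.916) = min(1, 1.370) = 1.000
~((~(R → ~(R ∨ P)) ↔ Q) → (P ∨ Q)) = 1 − 1.000 = 0.000
~~((~(R → ~(R ∨ P)) ↔ Q) → (P ∨ Q)) = 1 − 0.000 = 1.000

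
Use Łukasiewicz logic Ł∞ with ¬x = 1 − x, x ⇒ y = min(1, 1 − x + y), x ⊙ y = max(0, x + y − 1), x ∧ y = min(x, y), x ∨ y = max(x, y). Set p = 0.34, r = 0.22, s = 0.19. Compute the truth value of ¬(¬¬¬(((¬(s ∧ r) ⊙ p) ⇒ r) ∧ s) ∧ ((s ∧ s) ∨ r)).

0.78

s ∧ r = min(0.19, 0.22) = 0.19
¬(s ∧ r) = 1 − 0.19 = 0.81
¬(s ∧ r) ⊙ p = max(0, 0.81 + 0.34 − 1) = max(0, 0.15) = 0.15
(¬(s ∧ r) ⊙ p) ⇒ r = min(1, 1 − 0.15 + 0.22) = min(1, 1.07) = 1.00
((¬(s ∧ r) ⊙ p) ⇒ r) ∧ s = min(1.00, 0.19) = 0.19
¬(((¬(s ∧ r) ⊙ p) ⇒ r) ∧ s) = 1 − 0.19 = 0.81
¬¬(((¬(s ∧ r) ⊙ p) ⇒ r) ∧ s) = 1 − 0.81 = 0.19
¬¬¬(((¬(s ∧ r) ⊙ p) ⇒ r) ∧ s) = 1 − 0.19 = 0.81
s ∧ s = min(0.19, 0.19) = 0.19
(s ∧ s) ∨ r = max(0.19, 0.22) = 0.22
¬¬¬(((¬(s ∧ r) ⊙ p) ⇒ r) ∧ s) ∧ ((s ∧ s) ∨ r) = min(0.81, 0.22) = 0.22
¬(¬¬¬(((¬(s ∧ r) ⊙ p) ⇒ r) ∧ s) ∧ ((s ∧ s) ∨ r)) = 1 − 0.22 = 0.78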